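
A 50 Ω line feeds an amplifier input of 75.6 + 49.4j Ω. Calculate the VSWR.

Γ = (Z_L − Z_0)/(Z_L + Z_0) = (25.6 + j49.4)/(125.6 + j49.4)
|Γ| = 55.6/135 = 0.412
VSWR = (1 + |Γ|)/(1 − |Γ|) = 1.41/0.588

VSWR ≈ 2.4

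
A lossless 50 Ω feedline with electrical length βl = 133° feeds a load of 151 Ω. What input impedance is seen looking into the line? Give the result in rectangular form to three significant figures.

Z_in ≈ 28.3 + j37.9 Ω

tan(βl) = tan(133°) = -1.07
Z_in = Z_0·(Z_L + jZ_0·tanβl)/(Z_0 + jZ_L·tanβl)
     = 50·(151 − j53.6)/(50 − j162)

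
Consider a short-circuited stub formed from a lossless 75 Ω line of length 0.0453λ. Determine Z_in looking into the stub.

βl = 2π × 0.0453 = 16.3°
tan(βl) = 0.293
For a short-circuited stub, Z_in = jZ_0·tan(βl)

Z_in ≈ +j21.9 Ω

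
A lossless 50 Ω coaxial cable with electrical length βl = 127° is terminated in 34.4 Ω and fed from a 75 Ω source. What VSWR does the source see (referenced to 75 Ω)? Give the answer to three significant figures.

tan(βl) = -1.33
Z_in = Z_0·(Z_L + jZ_0·tanβl)/(Z_0 + jZ_L·tanβl) = 51.8 − j19.1 Ω
Γ_s = (Z_in − Z_s)/(Z_in + Z_s) = (-23.2 − j19.1)/(127 − j19.1), |Γ_s| = 0.234
VSWR = (1 + |Γ_s|)/(1 − |Γ_s|)

VSWR ≈ 1.61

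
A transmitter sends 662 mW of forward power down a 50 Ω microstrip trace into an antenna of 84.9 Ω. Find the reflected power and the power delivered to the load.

P_reflected ≈ 44.3 mW; P_delivered ≈ 618 mW

Γ = (84.9 − 50)/(84.9 + 50) = 0.259
|Γ|² = 0.0669
P_refl = |Γ|²·P_inc = 44.3 mW, P_del = (1 − |Γ|²)·P_inc = 618 mW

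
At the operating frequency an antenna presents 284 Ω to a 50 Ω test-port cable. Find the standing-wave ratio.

VSWR ≈ 5.68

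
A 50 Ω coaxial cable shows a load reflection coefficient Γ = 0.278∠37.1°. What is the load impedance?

Z_L = Z_0·(1 + Γ)/(1 − Γ) = 50·(1.22 + j0.168)/(0.778 − j0.168)

Z_L ≈ 72.8 + j26.5 Ω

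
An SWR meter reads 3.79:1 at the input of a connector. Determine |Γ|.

|Γ| = (S − 1)/(S + 1) = (3.79 − 1)/(3.79 + 1) = 2.79/4.79

|Γ| ≈ 0.582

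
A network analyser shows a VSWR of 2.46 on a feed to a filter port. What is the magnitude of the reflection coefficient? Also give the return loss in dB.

|Γ| = (S − 1)/(S + 1) = (2.46 − 1)/(2.46 + 1) = 1.46/3.46
RL = −20·log₁₀|Γ| = −20·log₁₀(0.422)

|Γ| ≈ 0.422; return loss ≈ 7.49 dB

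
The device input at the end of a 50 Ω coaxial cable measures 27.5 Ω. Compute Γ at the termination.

Γ = -0.29

Γ = (Z_L − Z_0)/(Z_L + Z_0) = (27.5 − 50)/(27.5 + 50) = -22.5/77.5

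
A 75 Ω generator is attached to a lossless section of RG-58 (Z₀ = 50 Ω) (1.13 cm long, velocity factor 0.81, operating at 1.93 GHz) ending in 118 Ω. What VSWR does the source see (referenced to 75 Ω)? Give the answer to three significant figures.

VSWR ≈ 2.22

λ = v/f = 0.81·c / 1.93 GHz = 0.126 m
βl = 2π·l/λ = 2π × 0.0897 = 32.3°
tan(βl) = 0.632
Z_in = Z_0·(Z_L + jZ_0·tanβl)/(Z_0 + jZ_L·tanβl) = 51.2 − j44.8 Ω
Γ_s = (Z_in − Z_s)/(Z_in + Z_s) = (-23.8 − j44.8)/(126 − j44.8), |Γ_s| = 0.379
VSWR = (1 + |Γ_s|)/(1 − |Γ_s|)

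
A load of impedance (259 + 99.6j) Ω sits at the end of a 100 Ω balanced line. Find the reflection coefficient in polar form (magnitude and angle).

Γ = (Z_L − Z_0)/(Z_L + Z_0) = (159 + j99.6)/(359 + j99.6)
|Γ| = 188/373 = 0.504

Γ ≈ 0.504 ∠ 16.6°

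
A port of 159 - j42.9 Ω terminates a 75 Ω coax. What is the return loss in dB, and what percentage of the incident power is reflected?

Γ = (84 − j42.9)/(234 − j42.9), |Γ| = 0.396
RL = −20·log₁₀(0.396) = 8.04 dB
P_refl/P_inc = |Γ|² = 0.157

RL ≈ 8.04 dB; 15.7% of incident power reflected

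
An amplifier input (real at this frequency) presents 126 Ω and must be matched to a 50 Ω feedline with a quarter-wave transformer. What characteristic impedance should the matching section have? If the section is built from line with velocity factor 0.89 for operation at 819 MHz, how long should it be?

Z_qwt ≈ 79.4 Ω; length ≈ 8.15 cm

Z_qwt = √(Z_0·R_L) = √(50 × 126) = √6300
λ = 0.89·c/f = 0.326 m, so l = λ/4 = 0.0815 m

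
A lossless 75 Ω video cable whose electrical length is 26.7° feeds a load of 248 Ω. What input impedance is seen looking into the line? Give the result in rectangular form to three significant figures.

tan(βl) = tan(26.7°) = 0.503
Z_in = Z_0·(Z_L + jZ_0·tanβl)/(Z_0 + jZ_L·tanβl)
     = 75·(248 + j37.7)/(75 + j125)

Z_in ≈ 82.5 − j99.5 Ω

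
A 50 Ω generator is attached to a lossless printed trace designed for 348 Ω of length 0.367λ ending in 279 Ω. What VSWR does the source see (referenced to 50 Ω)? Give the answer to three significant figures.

VSWR ≈ 7.29

βl = 2π × 0.367 = 132°
tan(βl) = -1.11
Z_in = Z_0·(Z_L + jZ_0·tanβl)/(Z_0 + jZ_L·tanβl) = 347 − j77 Ω
Γ_s = (Z_in − Z_s)/(Z_in + Z_s) = (297 − j77)/(397 − j77), |Γ_s| = 0.759
VSWR = (1 + |Γ_s|)/(1 − |Γ_s|)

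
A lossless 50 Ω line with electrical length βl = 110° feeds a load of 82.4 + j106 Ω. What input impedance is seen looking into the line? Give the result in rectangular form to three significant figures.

Z_in ≈ 10.5 + j2.37 Ω

tan(βl) = tan(110°) = -2.75
Z_in = Z_0·(Z_L + jZ_0·tanβl)/(Z_0 + jZ_L·tanβl)
     = 50·(82.4 − j31.4)/(341 − j226)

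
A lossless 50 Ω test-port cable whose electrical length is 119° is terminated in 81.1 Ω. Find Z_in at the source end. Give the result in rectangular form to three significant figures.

tan(βl) = tan(119°) = -1.8
Z_in = Z_0·(Z_L + jZ_0·tanβl)/(Z_0 + jZ_L·tanβl)
     = 50·(81.1 − j90.2)/(50 − j146)

Z_in ≈ 36.1 + j15.4 Ω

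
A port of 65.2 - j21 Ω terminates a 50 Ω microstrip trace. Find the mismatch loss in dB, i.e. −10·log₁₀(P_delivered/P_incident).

Γ = (15.2 − j21)/(115.2 − j21), |Γ| = 0.221
|Γ|² = 0.049, so P_del/P_inc = 1 − |Γ|² = 0.951
ML = −10·log₁₀(1 − |Γ|²)

mismatch loss ≈ 0.218 dB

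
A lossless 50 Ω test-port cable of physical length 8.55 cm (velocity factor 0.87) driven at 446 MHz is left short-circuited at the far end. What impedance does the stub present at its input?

λ = v/f = 0.87·c / 446 MHz = 0.585 m
βl = 2π·l/λ = 2π × 0.146 = 52.6°
tan(βl) = 1.31
For a short-circuited stub, Z_in = jZ_0·tan(βl)

Z_in ≈ +j65.4 Ω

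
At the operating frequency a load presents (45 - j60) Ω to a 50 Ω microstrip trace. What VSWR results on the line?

VSWR ≈ 3.31

Γ = (Z_L − Z_0)/(Z_L + Z_0) = (-5 − j60)/(95 − j60)
|Γ| = 60.2/112 = 0.536
VSWR = (1 + |Γ|)/(1 − |Γ|) = 1.54/0.464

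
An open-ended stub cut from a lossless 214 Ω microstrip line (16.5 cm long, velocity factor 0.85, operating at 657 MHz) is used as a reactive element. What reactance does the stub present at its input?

X_in ≈ 421 Ω (inductive)

λ = v/f = 0.85·c / 657 MHz = 0.388 m
βl = 2π·l/λ = 2π × 0.425 = 153°
tan(βl) = -0.509
For an open-ended stub, Z_in = −jZ_0·cot(βl) = −jZ_0/tan(βl)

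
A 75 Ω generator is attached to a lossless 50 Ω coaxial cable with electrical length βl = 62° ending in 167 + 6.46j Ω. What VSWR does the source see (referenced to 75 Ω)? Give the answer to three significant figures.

tan(βl) = 1.88
Z_in = Z_0·(Z_L + jZ_0·tanβl)/(Z_0 + jZ_L·tanβl) = 18.9 − j24.3 Ω
Γ_s = (Z_in − Z_s)/(Z_in + Z_s) = (-56.1 − j24.3)/(93.9 − j24.3), |Γ_s| = 0.63
VSWR = (1 + |Γ_s|)/(1 − |Γ_s|)

VSWR ≈ 4.4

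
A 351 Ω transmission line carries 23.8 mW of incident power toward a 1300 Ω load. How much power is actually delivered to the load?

Γ = (1300 − 351)/(1300 + 351) = 0.575
|Γ|² = 0.33
P_refl = |Γ|²·P_inc = 7.86 mW, P_del = (1 − |Γ|²)·P_inc = 15.9 mW

P_delivered ≈ 15.9 mW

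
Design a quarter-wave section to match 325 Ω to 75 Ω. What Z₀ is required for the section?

Z_qwt = √(Z_0·R_L) = √(75 × 325) = √24380

Z_qwt ≈ 156 Ω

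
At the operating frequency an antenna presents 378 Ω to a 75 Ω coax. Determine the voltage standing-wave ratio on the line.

VSWR ≈ 5.04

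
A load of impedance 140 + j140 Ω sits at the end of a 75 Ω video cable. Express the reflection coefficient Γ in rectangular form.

Γ = (Z_L − Z_0)/(Z_L + Z_0) = (65 + j140)/(215 + j140)

Γ ≈ 0.51 + j0.319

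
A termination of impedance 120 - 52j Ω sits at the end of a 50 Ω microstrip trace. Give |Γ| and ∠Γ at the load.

Γ ≈ 0.491 ∠ -19.6°

Γ = (Z_L − Z_0)/(Z_L + Z_0) = (70 − j52)/(170 − j52)
|Γ| = 87.2/178 = 0.491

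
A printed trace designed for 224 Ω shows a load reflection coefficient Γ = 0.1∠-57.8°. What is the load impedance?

Z_L = Z_0·(1 + Γ)/(1 − Γ) = 224·(1.05 − j0.0846)/(0.947 + j0.0846)

Z_L ≈ 245 − j42 Ω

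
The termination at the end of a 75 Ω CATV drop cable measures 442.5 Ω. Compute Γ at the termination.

Γ = (Z_L − Z_0)/(Z_L + Z_0) = (442.5 − 75)/(442.5 + 75) = 367.5/517.5

Γ = 0.71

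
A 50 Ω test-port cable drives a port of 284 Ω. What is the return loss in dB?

Γ = (284 − 50)/(284 + 50) = 0.701
RL = −20·log₁₀|Γ| = −20·log₁₀(0.701)

RL ≈ 3.09 dB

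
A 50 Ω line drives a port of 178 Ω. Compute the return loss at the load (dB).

RL ≈ 5.01 dB

Γ = (178 − 50)/(178 + 50) = 0.561
RL = −20·log₁₀|Γ| = −20·log₁₀(0.561)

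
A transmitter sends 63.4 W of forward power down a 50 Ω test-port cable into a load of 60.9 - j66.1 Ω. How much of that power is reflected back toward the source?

|Γ| = |(10.9 − j66.1)/(110.9 − j66.1)| = 0.519
|Γ|² = 0.269
P_refl = |Γ|²·P_inc = 17.1 W, P_del = (1 − |Γ|²)·P_inc = 46.3 W

P_reflected ≈ 17.1 W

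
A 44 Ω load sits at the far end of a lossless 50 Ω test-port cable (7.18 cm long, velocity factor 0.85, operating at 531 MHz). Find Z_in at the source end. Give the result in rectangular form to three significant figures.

Z_in ≈ 51.6 + j6.3 Ω

λ = v/f = 0.85·c / 531 MHz = 0.48 m
βl = 2π·l/λ = 2π × 0.15 = 53.8°
tan(βl) = tan(53.8°) = 1.37
Z_in = Z_0·(Z_L + jZ_0·tanβl)/(Z_0 + jZ_L·tanβl)
     = 50·(44 + j68.4)/(50 + j60.2)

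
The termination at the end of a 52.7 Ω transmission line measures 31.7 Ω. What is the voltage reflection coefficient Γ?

Γ = (Z_L − Z_0)/(Z_L + Z_0) = (31.7 − 52.7)/(31.7 + 52.7) = -21/84.4

Γ = -0.249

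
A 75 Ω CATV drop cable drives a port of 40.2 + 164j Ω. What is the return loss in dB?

RL ≈ 1.55 dB

Γ = (-34.8 + j164)/(115.2 + j164), |Γ| = 0.837
RL = −20·log₁₀|Γ| = −20·log₁₀(0.837)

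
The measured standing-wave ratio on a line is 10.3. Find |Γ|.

|Γ| ≈ 0.823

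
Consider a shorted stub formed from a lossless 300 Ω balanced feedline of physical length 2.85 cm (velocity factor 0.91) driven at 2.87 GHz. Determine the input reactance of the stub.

λ = v/f = 0.91·c / 2.87 GHz = 0.0951 m
βl = 2π·l/λ = 2π × 0.3 = 108°
tan(βl) = -3.1
For a shorted stub, Z_in = jZ_0·tan(βl)

X_in ≈ -931 Ω (capacitive)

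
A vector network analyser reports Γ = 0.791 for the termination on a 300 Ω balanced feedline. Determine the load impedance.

Z_L = Z_0·(1 + Γ)/(1 − Γ) = 300·(1.79)/(0.209)

Z_L ≈ 2570 Ω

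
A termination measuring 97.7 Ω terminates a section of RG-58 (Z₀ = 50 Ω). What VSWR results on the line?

Γ = (97.7 − 50)/(97.7 + 50) = 0.323
VSWR = (1 + 0.323)/(1 − 0.323)

VSWR ≈ 1.95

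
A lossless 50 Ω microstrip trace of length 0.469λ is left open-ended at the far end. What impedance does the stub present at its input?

βl = 2π × 0.469 = 169°
tan(βl) = -0.197
For an open-ended stub, Z_in = −jZ_0·cot(βl) = −jZ_0/tan(βl)

Z_in ≈ +j253 Ω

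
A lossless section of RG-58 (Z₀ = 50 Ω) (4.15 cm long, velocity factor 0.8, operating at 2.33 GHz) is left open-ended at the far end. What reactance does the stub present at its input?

X_in ≈ 71.5 Ω (inductive)

λ = v/f = 0.8·c / 2.33 GHz = 0.103 m
βl = 2π·l/λ = 2π × 0.403 = 145°
tan(βl) = -0.699
For an open-ended stub, Z_in = −jZ_0·cot(βl) = −jZ_0/tan(βl)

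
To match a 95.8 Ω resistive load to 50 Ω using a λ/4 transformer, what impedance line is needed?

Z_qwt = √(Z_0·R_L) = √(50 × 95.8) = √4790

Z_qwt ≈ 69.2 Ω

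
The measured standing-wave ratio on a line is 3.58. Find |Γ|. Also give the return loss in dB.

|Γ| = (S − 1)/(S + 1) = (3.58 − 1)/(3.58 + 1) = 2.58/4.58
RL = −20·log₁₀|Γ| = −20·log₁₀(0.563)

|Γ| ≈ 0.563; return loss ≈ 4.98 dB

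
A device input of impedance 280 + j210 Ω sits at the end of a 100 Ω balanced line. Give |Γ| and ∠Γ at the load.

Γ ≈ 0.637 ∠ 20.5°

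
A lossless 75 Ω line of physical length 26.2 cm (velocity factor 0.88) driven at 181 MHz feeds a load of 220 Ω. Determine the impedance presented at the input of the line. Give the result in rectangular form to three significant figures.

Z_in ≈ 30.5 − j30.6 Ω

λ = v/f = 0.88·c / 181 MHz = 1.46 m
βl = 2π·l/λ = 2π × 0.18 = 64.7°
tan(βl) = tan(64.7°) = 2.11
Z_in = Z_0·(Z_L + jZ_0·tanβl)/(Z_0 + jZ_L·tanβl)
     = 75·(220 + j158)/(75 + j465)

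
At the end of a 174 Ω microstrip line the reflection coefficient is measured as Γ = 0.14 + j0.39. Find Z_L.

Z_L ≈ 162 + j152 Ω

Z_L = Z_0·(1 + Γ)/(1 − Γ) = 174·(1.14 + j0.39)/(0.86 − j0.39)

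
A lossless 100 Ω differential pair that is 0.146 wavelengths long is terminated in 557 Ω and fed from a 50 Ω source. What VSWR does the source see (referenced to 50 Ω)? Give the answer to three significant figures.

VSWR ≈ 5.96

βl = 2π × 0.146 = 52.6°
tan(βl) = 1.31
Z_in = Z_0·(Z_L + jZ_0·tanβl)/(Z_0 + jZ_L·tanβl) = 28 − j72.7 Ω
Γ_s = (Z_in − Z_s)/(Z_in + Z_s) = (-22 − j72.7)/(78 − j72.7), |Γ_s| = 0.713
VSWR = (1 + |Γ_s|)/(1 − |Γ_s|)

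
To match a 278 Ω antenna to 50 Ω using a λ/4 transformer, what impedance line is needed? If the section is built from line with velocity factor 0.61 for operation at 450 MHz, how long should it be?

Z_qwt = √(Z_0·R_L) = √(50 × 278) = √13900
λ = 0.61·c/f = 0.407 m, so l = λ/4 = 0.102 m

Z_qwt ≈ 118 Ω; length ≈ 10.2 cm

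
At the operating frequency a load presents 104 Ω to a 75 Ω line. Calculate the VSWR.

VSWR ≈ 1.39

Γ = (104 − 75)/(104 + 75) = 0.162
VSWR = (1 + 0.162)/(1 − 0.162)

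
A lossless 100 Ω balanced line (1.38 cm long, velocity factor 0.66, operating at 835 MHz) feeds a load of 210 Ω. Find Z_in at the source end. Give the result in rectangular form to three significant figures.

Z_in ≈ 146 − j79.3 Ω

λ = v/f = 0.66·c / 835 MHz = 0.237 m
βl = 2π·l/λ = 2π × 0.0582 = 21°
tan(βl) = tan(21°) = 0.383
Z_in = Z_0·(Z_L + jZ_0·tanβl)/(Z_0 + jZ_L·tanβl)
     = 100·(210 + j38.3)/(100 + j80.4)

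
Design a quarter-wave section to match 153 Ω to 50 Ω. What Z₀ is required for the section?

Z_qwt ≈ 87.5 Ω

Z_qwt = √(Z_0·R_L) = √(50 × 153) = √7650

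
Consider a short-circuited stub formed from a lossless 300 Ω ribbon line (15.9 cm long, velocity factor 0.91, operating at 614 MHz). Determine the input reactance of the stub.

X_in ≈ -374 Ω (capacitive)

λ = v/f = 0.91·c / 614 MHz = 0.445 m
βl = 2π·l/λ = 2π × 0.358 = 129°
tan(βl) = -1.25
For a short-circuited stub, Z_in = jZ_0·tan(βl)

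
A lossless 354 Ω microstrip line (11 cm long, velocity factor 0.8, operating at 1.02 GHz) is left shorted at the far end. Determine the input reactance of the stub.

λ = v/f = 0.8·c / 1.02 GHz = 0.235 m
βl = 2π·l/λ = 2π × 0.468 = 168°
tan(βl) = -0.207
For a shorted stub, Z_in = jZ_0·tan(βl)

X_in ≈ -73.3 Ω (capacitive)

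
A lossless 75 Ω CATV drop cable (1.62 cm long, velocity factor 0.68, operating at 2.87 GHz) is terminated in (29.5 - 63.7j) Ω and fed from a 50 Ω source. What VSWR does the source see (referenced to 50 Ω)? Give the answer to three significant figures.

VSWR ≈ 4.58

λ = v/f = 0.68·c / 2.87 GHz = 0.0711 m
βl = 2π·l/λ = 2π × 0.228 = 82°
tan(βl) = 7.16
Z_in = Z_0·(Z_L + jZ_0·tanβl)/(Z_0 + jZ_L·tanβl) = 26.5 + j56.3 Ω
Γ_s = (Z_in − Z_s)/(Z_in + Z_s) = (-23.5 + j56.3)/(76.5 + j56.3), |Γ_s| = 0.642
VSWR = (1 + |Γ_s|)/(1 − |Γ_s|)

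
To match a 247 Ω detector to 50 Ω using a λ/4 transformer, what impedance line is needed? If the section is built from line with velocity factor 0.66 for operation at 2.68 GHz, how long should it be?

Z_qwt = √(Z_0·R_L) = √(50 × 247) = √12350
λ = 0.66·c/f = 0.0739 m, so l = λ/4 = 0.0185 m

Z_qwt ≈ 111 Ω; length ≈ 1.85 cm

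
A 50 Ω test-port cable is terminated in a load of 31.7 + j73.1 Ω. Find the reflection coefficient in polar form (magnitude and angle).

Γ ≈ 0.687 ∠ 62.2°

Γ = (Z_L − Z_0)/(Z_L + Z_0) = (-18.3 + j73.1)/(81.7 + j73.1)
|Γ| = 75.4/110 = 0.687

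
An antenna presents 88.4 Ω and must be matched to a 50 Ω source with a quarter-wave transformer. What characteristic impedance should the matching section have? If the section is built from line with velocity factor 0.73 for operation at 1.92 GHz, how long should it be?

Z_qwt ≈ 66.5 Ω; length ≈ 2.85 cm

Z_qwt = √(Z_0·R_L) = √(50 × 88.4) = √4420
λ = 0.73·c/f = 0.114 m, so l = λ/4 = 0.0285 m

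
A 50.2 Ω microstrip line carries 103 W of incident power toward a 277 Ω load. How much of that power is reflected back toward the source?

P_reflected ≈ 49.5 W

Γ = (277 − 50.2)/(277 + 50.2) = 0.693
|Γ|² = 0.48
P_refl = |Γ|²·P_inc = 49.5 W, P_del = (1 − |Γ|²)·P_inc = 53.5 W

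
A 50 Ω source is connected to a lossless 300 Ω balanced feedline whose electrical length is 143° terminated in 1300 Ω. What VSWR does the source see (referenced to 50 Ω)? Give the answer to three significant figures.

tan(βl) = -0.754
Z_in = Z_0·(Z_L + jZ_0·tanβl)/(Z_0 + jZ_L·tanβl) = 175 + j345 Ω
Γ_s = (Z_in − Z_s)/(Z_in + Z_s) = (125 + j345)/(225 + j345), |Γ_s| = 0.891
VSWR = (1 + |Γ_s|)/(1 − |Γ_s|)

VSWR ≈ 17.3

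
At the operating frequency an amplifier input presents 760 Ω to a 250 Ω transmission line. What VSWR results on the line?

For a purely resistive load, VSWR = R_L/Z_0 or Z_0/R_L (whichever > 1) = 760/250

VSWR ≈ 3.04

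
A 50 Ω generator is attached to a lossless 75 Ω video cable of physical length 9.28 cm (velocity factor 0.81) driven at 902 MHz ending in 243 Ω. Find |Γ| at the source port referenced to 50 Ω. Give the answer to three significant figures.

|Γ| ≈ 0.507

λ = v/f = 0.81·c / 902 MHz = 0.269 m
βl = 2π·l/λ = 2π × 0.344 = 124°
tan(βl) = -1.48
Z_in = Z_0·(Z_L + jZ_0·tanβl)/(Z_0 + jZ_L·tanβl) = 32.3 + j43.9 Ω
Γ_s = (Z_in − Z_s)/(Z_in + Z_s) = (-17.7 + j43.9)/(82.3 + j43.9), |Γ_s| = 0.507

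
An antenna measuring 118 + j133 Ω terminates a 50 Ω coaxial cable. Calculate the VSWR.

VSWR ≈ 5.6

Γ = (Z_L − Z_0)/(Z_L + Z_0) = (68 + j133)/(168 + j133)
|Γ| = 149/214 = 0.697
VSWR = (1 + |Γ|)/(1 − |Γ|) = 1.7/0.303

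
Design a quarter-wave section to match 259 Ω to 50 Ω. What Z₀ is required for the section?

Z_qwt ≈ 114 Ω

Z_qwt = √(Z_0·R_L) = √(50 × 259) = √12950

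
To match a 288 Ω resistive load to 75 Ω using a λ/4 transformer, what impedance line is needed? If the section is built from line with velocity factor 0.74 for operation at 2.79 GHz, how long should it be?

Z_qwt ≈ 147 Ω; length ≈ 1.99 cm

Z_qwt = √(Z_0·R_L) = √(75 × 288) = √21600
λ = 0.74·c/f = 0.0796 m, so l = λ/4 = 0.0199 m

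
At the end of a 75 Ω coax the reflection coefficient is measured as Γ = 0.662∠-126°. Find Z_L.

Z_L = Z_0·(1 + Γ)/(1 − Γ) = 75·(0.611 − j0.536)/(1.39 + j0.536)

Z_L ≈ 19 − j36.2 Ω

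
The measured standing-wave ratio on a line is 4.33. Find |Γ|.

|Γ| = (S − 1)/(S + 1) = (4.33 − 1)/(4.33 + 1) = 3.33/5.33

|Γ| ≈ 0.625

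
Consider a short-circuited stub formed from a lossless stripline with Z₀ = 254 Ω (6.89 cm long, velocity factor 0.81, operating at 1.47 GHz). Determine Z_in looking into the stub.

λ = v/f = 0.81·c / 1.47 GHz = 0.165 m
βl = 2π·l/λ = 2π × 0.417 = 150°
tan(βl) = -0.576
For a short-circuited stub, Z_in = jZ_0·tan(βl)

Z_in ≈ −j146 Ω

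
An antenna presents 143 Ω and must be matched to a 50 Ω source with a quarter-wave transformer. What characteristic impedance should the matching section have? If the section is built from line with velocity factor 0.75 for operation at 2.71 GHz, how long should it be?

Z_qwt = √(Z_0·R_L) = √(50 × 143) = √7150
λ = 0.75·c/f = 0.083 m, so l = λ/4 = 0.0208 m

Z_qwt ≈ 84.6 Ω; length ≈ 2.08 cm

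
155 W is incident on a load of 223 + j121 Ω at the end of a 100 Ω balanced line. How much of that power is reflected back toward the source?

|Γ| = |(123 + j121)/(323 + j121)| = 0.5
|Γ|² = 0.25
P_refl = |Γ|²·P_inc = 38.8 W, P_del = (1 − |Γ|²)·P_inc = 116 W

P_reflected ≈ 38.8 W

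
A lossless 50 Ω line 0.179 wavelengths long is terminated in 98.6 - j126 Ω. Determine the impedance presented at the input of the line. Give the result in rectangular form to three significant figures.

βl = 2π × 0.179 = 64.4°
tan(βl) = tan(64.4°) = 2.09
Z_in = Z_0·(Z_L + jZ_0·tanβl)/(Z_0 + jZ_L·tanβl)
     = 50·(98.6 − j21.5)/(313 + j206)

Z_in ≈ 9.41 − j9.61 Ω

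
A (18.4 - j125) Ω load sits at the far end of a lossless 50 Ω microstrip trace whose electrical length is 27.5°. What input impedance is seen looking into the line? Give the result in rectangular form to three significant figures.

tan(βl) = tan(27.5°) = 0.521
Z_in = Z_0·(Z_L + jZ_0·tanβl)/(Z_0 + jZ_L·tanβl)
     = 50·(18.4 − j99)/(115 + j9.58)

Z_in ≈ 4.39 − j43.4 Ω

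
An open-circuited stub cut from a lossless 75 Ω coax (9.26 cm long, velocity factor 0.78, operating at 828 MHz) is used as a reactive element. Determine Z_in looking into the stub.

Z_in ≈ +j39.8 Ω

λ = v/f = 0.78·c / 828 MHz = 0.283 m
βl = 2π·l/λ = 2π × 0.328 = 118°
tan(βl) = -1.88
For an open-circuited stub, Z_in = −jZ_0·cot(βl) = −jZ_0/tan(βl)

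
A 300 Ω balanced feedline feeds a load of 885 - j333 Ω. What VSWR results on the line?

Γ = (Z_L − Z_0)/(Z_L + Z_0) = (585 − j333)/(1185 − j333)
|Γ| = 673/1230 = 0.547
VSWR = (1 + |Γ|)/(1 − |Γ|) = 1.55/0.453

VSWR ≈ 3.41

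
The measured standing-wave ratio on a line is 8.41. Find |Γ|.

|Γ| ≈ 0.787

|Γ| = (S − 1)/(S + 1) = (8.41 − 1)/(8.41 + 1) = 7.41/9.41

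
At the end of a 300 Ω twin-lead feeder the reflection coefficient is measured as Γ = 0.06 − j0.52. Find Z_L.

Z_L ≈ 189 − j270 Ω

Z_L = Z_0·(1 + Γ)/(1 − Γ) = 300·(1.06 − j0.52)/(0.94 + j0.52)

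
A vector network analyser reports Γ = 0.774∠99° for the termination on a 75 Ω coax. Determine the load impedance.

Z_L ≈ 16.3 + j62.3 Ω

Z_L = Z_0·(1 + Γ)/(1 − Γ) = 75·(0.879 + j0.764)/(1.12 − j0.764)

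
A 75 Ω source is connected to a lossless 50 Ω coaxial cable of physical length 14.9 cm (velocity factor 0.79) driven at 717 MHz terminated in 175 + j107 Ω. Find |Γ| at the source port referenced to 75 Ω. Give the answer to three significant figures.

λ = v/f = 0.79·c / 717 MHz = 0.331 m
βl = 2π·l/λ = 2π × 0.451 = 162°
tan(βl) = -0.32
Z_in = Z_0·(Z_L + jZ_0·tanβl)/(Z_0 + jZ_L·tanβl) = 47.2 + j85.4 Ω
Γ_s = (Z_in − Z_s)/(Z_in + Z_s) = (-27.8 + j85.4)/(122 + j85.4), |Γ_s| = 0.602

|Γ| ≈ 0.602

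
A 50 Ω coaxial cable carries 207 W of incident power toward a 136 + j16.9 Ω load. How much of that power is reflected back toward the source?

|Γ| = |(86 + j16.9)/(186 + j16.9)| = 0.469
|Γ|² = 0.22
P_refl = |Γ|²·P_inc = 45.6 W, P_del = (1 − |Γ|²)·P_inc = 161 W

P_reflected ≈ 45.6 W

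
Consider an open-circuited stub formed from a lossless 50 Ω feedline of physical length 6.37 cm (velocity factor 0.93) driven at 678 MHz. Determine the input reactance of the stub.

X_in ≈ -34.1 Ω (capacitive)

λ = v/f = 0.93·c / 678 MHz = 0.412 m
βl = 2π·l/λ = 2π × 0.155 = 55.7°
tan(βl) = 1.47
For an open-circuited stub, Z_in = −jZ_0·cot(βl) = −jZ_0/tan(βl)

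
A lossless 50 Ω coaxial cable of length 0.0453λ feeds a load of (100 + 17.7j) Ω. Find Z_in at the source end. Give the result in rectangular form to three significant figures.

Z_in ≈ 94.7 − j25.8 Ω

βl = 2π × 0.0453 = 16.3°
tan(βl) = tan(16.3°) = 0.293
Z_in = Z_0·(Z_L + jZ_0·tanβl)/(Z_0 + jZ_L·tanβl)
     = 50·(100 + j32.3)/(44.8 + j29.3)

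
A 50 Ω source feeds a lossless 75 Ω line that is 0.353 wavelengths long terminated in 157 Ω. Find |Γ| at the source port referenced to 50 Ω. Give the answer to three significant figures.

βl = 2π × 0.353 = 127°
tan(βl) = -1.32
Z_in = Z_0·(Z_L + jZ_0·tanβl)/(Z_0 + jZ_L·tanβl) = 49.8 + j38.7 Ω
Γ_s = (Z_in − Z_s)/(Z_in + Z_s) = (-0.2 + j38.7)/(99.8 + j38.7), |Γ_s| = 0.362

|Γ| ≈ 0.362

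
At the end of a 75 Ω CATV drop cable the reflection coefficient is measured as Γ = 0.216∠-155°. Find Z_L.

Z_L ≈ 49.7 − j9.52 Ω

Z_L = Z_0·(1 + Γ)/(1 − Γ) = 75·(0.804 − j0.0913)/(1.2 + j0.0913)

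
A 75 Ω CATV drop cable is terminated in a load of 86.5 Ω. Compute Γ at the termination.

Γ = (Z_L − Z_0)/(Z_L + Z_0) = (86.5 − 75)/(86.5 + 75) = 11.5/161.5

Γ = 0.0712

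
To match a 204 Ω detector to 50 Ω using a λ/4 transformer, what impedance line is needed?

Z_qwt ≈ 101 Ω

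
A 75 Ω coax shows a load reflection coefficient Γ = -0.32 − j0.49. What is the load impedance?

Z_L = Z_0·(1 + Γ)/(1 − Γ) = 75·(0.68 − j0.49)/(1.32 + j0.49)

Z_L ≈ 24.9 − j37.1 Ω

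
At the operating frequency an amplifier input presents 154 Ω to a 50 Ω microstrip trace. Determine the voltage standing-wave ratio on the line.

VSWR ≈ 3.08

For a purely resistive load, VSWR = R_L/Z_0 or Z_0/R_L (whichever > 1) = 154/50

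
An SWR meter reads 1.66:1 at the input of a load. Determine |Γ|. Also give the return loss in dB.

|Γ| = (S − 1)/(S + 1) = (1.66 − 1)/(1.66 + 1) = 0.66/2.66
RL = −20·log₁₀|Γ| = −20·log₁₀(0.248)

|Γ| ≈ 0.248; return loss ≈ 12.1 dB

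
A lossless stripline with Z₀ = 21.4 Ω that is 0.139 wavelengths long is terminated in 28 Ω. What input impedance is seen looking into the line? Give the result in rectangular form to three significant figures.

Z_in ≈ 19.7 − j5.29 Ω

βl = 2π × 0.139 = 50°
tan(βl) = tan(50°) = 1.19
Z_in = Z_0·(Z_L + jZ_0·tanβl)/(Z_0 + jZ_L·tanβl)
     = 21.4·(28 + j25.5)/(21.4 + j33.4)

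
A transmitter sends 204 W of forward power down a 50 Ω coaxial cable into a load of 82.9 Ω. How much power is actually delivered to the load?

P_delivered ≈ 191 W

Γ = (82.9 − 50)/(82.9 + 50) = 0.248
|Γ|² = 0.0613
P_refl = |Γ|²·P_inc = 12.5 W, P_del = (1 − |Γ|²)·P_inc = 191 W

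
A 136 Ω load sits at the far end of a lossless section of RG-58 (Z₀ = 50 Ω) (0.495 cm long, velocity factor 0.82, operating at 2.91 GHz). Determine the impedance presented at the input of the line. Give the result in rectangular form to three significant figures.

λ = v/f = 0.82·c / 2.91 GHz = 0.0845 m
βl = 2π·l/λ = 2π × 0.0586 = 21.1°
tan(βl) = tan(21.1°) = 0.385
Z_in = Z_0·(Z_L + jZ_0·tanβl)/(Z_0 + jZ_L·tanβl)
     = 50·(136 + j19.3)/(50 + j52.4)

Z_in ≈ 74.4 − j58.7 Ω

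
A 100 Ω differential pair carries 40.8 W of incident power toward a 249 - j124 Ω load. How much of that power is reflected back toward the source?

P_reflected ≈ 11.2 W

|Γ| = |(149 − j124)/(349 − j124)| = 0.523
|Γ|² = 0.274
P_refl = |Γ|²·P_inc = 11.2 W, P_del = (1 − |Γ|²)·P_inc = 29.6 W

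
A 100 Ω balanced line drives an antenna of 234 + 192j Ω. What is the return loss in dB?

Γ = (134 + j192)/(334 + j192), |Γ| = 0.608
RL = −20·log₁₀|Γ| = −20·log₁₀(0.608)

RL ≈ 4.33 dB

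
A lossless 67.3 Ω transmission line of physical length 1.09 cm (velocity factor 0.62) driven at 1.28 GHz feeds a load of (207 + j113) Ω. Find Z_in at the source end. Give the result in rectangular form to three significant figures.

λ = v/f = 0.62·c / 1.28 GHz = 0.145 m
βl = 2π·l/λ = 2π × 0.075 = 27°
tan(βl) = tan(27°) = 0.51
Z_in = Z_0·(Z_L + jZ_0·tanβl)/(Z_0 + jZ_L·tanβl)
     = 67.3·(207 + j147)/(9.71 + j105)

Z_in ≈ 105 − j122 Ω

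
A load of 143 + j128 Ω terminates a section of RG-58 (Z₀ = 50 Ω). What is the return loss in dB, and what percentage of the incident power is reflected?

RL ≈ 3.31 dB; 46.7% of incident power reflected

Γ = (93 + j128)/(193 + j128), |Γ| = 0.683
RL = −20·log₁₀(0.683) = 3.31 dB
P_refl/P_inc = |Γ|² = 0.467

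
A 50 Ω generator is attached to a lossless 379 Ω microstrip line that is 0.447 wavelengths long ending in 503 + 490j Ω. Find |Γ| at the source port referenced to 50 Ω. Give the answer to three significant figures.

|Γ| ≈ 0.864

βl = 2π × 0.447 = 161°
tan(βl) = -0.346
Z_in = Z_0·(Z_L + jZ_0·tanβl)/(Z_0 + jZ_L·tanβl) = 244 + j326 Ω
Γ_s = (Z_in − Z_s)/(Z_in + Z_s) = (194 + j326)/(294 + j326), |Γ_s| = 0.864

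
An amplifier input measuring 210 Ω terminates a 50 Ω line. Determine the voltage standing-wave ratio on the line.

VSWR ≈ 4.2

Γ = (210 − 50)/(210 + 50) = 0.615
VSWR = (1 + 0.615)/(1 − 0.615)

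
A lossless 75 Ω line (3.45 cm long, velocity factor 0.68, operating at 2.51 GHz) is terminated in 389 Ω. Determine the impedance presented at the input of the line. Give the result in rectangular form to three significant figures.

Z_in ≈ 60.7 + j123 Ω

λ = v/f = 0.68·c / 2.51 GHz = 0.0813 m
βl = 2π·l/λ = 2π × 0.424 = 153°
tan(βl) = tan(153°) = -0.514
Z_in = Z_0·(Z_L + jZ_0·tanβl)/(Z_0 + jZ_L·tanβl)
     = 75·(389 − j38.5)/(75 − j200)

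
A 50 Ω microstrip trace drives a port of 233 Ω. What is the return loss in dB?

RL ≈ 3.79 dB

Γ = (233 − 50)/(233 + 50) = 0.647
RL = −20·log₁₀|Γ| = −20·log₁₀(0.647)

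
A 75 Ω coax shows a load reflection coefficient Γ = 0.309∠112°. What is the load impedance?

Z_L ≈ 51.1 + j32.4 Ω

Z_L = Z_0·(1 + Γ)/(1 − Γ) = 75·(0.884 + j0.286)/(1.12 − j0.286)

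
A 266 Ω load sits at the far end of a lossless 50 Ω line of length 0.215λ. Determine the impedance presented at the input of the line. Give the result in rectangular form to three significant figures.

Z_in ≈ 9.85 − j10.8 Ω

βl = 2π × 0.215 = 77.4°
tan(βl) = tan(77.4°) = 4.47
Z_in = Z_0·(Z_L + jZ_0·tanβl)/(Z_0 + jZ_L·tanβl)
     = 50·(266 + j224)/(50 + j1190)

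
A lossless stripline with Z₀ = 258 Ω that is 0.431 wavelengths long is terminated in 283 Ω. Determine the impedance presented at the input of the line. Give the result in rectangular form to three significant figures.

Z_in ≈ 273 + j19.3 Ω

βl = 2π × 0.431 = 155°
tan(βl) = tan(155°) = -0.463
Z_in = Z_0·(Z_L + jZ_0·tanβl)/(Z_0 + jZ_L·tanβl)
     = 258·(283 − j119)/(258 − j131)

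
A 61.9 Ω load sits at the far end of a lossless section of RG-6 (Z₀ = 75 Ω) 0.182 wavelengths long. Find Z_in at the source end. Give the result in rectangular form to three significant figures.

Z_in ≈ 84.1 + j12.3 Ω

βl = 2π × 0.182 = 65.5°
tan(βl) = tan(65.5°) = 2.2
Z_in = Z_0·(Z_L + jZ_0·tanβl)/(Z_0 + jZ_L·tanβl)
     = 75·(61.9 + j165)/(75 + j136)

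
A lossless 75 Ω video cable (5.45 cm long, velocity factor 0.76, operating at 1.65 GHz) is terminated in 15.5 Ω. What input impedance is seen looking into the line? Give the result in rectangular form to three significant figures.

λ = v/f = 0.76·c / 1.65 GHz = 0.138 m
βl = 2π·l/λ = 2π × 0.394 = 142°
tan(βl) = tan(142°) = -0.782
Z_in = Z_0·(Z_L + jZ_0·tanβl)/(Z_0 + jZ_L·tanβl)
     = 75·(15.5 − j58.6)/(75 − j12.1)

Z_in ≈ 24.3 − j54.7 Ω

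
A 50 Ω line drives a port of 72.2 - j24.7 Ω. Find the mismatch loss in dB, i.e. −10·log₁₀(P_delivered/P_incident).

Γ = (22.2 − j24.7)/(122.2 − j24.7), |Γ| = 0.266
|Γ|² = 0.071, so P_del/P_inc = 1 − |Γ|² = 0.929
ML = −10·log₁₀(1 − |Γ|²)

mismatch loss ≈ 0.32 dB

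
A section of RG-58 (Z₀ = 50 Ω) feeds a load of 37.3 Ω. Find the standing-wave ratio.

Γ = (37.3 − 50)/(37.3 + 50) = -0.145
VSWR = (1 + 0.145)/(1 − 0.145)

VSWR ≈ 1.34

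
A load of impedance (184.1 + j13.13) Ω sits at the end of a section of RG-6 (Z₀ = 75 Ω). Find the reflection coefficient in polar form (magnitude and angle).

Γ ≈ 0.424 ∠ 3.96°

Γ = (Z_L − Z_0)/(Z_L + Z_0) = (109.1 + j13.13)/(259.1 + j13.13)
|Γ| = 110/259 = 0.424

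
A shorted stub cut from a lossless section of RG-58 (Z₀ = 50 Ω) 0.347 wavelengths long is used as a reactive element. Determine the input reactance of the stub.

βl = 2π × 0.347 = 125°
tan(βl) = -1.43
For a shorted stub, Z_in = jZ_0·tan(βl)

X_in ≈ -71.6 Ω (capacitive)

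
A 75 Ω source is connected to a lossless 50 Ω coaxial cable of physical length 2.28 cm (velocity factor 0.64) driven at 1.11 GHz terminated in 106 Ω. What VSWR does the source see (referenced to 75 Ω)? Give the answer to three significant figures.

VSWR ≈ 2.46

λ = v/f = 0.64·c / 1.11 GHz = 0.173 m
βl = 2π·l/λ = 2π × 0.132 = 47.5°
tan(βl) = 1.09
Z_in = Z_0·(Z_L + jZ_0·tanβl)/(Z_0 + jZ_L·tanβl) = 36.6 − j30 Ω
Γ_s = (Z_in − Z_s)/(Z_in + Z_s) = (-38.4 − j30)/(112 − j30), |Γ_s| = 0.422
VSWR = (1 + |Γ_s|)/(1 − |Γ_s|)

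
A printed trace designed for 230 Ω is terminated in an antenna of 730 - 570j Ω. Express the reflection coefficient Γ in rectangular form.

Γ ≈ 0.646 − j0.21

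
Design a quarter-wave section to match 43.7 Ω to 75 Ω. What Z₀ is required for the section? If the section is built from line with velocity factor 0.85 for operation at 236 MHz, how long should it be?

Z_qwt ≈ 57.2 Ω; length ≈ 27 cm

Z_qwt = √(Z_0·R_L) = √(75 × 43.7) = √3278
λ = 0.85·c/f = 1.08 m, so l = λ/4 = 0.27 m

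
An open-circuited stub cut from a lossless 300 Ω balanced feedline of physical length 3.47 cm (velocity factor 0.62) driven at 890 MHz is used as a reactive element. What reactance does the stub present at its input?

λ = v/f = 0.62·c / 890 MHz = 0.209 m
βl = 2π·l/λ = 2π × 0.166 = 59.8°
tan(βl) = 1.72
For an open-circuited stub, Z_in = −jZ_0·cot(βl) = −jZ_0/tan(βl)

X_in ≈ -175 Ω (capacitive)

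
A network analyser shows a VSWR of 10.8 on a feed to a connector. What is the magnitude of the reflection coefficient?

|Γ| ≈ 0.831

|Γ| = (S − 1)/(S + 1) = (10.8 − 1)/(10.8 + 1) = 9.8/11.8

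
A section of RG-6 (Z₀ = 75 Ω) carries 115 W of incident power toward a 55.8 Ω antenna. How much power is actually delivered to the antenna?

Γ = (55.8 − 75)/(55.8 + 75) = -0.147
|Γ|² = 0.0215
P_refl = |Γ|²·P_inc = 2.48 W, P_del = (1 − |Γ|²)·P_inc = 113 W

P_delivered ≈ 113 W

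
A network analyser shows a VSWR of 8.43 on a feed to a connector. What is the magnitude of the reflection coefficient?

|Γ| = (S − 1)/(S + 1) = (8.43 − 1)/(8.43 + 1) = 7.43/9.43

|Γ| ≈ 0.788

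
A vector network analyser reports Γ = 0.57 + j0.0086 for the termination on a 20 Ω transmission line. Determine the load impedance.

Z_L = Z_0·(1 + Γ)/(1 − Γ) = 20·(1.57 + j0.0086)/(0.43 − j0.0086)

Z_L ≈ 73 + j1.86 Ω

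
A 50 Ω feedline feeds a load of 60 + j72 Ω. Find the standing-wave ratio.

VSWR ≈ 3.47

Γ = (Z_L − Z_0)/(Z_L + Z_0) = (10 + j72)/(110 + j72)
|Γ| = 72.7/131 = 0.553
VSWR = (1 + |Γ|)/(1 − |Γ|) = 1.55/0.447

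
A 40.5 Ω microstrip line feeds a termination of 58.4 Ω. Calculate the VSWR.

VSWR ≈ 1.44

Γ = (58.4 − 40.5)/(58.4 + 40.5) = 0.181
VSWR = (1 + 0.181)/(1 − 0.181)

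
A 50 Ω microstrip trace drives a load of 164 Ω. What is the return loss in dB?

Γ = (164 − 50)/(164 + 50) = 0.533
RL = −20·log₁₀|Γ| = −20·log₁₀(0.533)

RL ≈ 5.47 dB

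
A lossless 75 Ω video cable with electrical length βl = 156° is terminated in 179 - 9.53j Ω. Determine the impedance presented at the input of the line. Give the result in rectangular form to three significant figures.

Z_in ≈ 106 + j74.1 Ω

tan(βl) = tan(156°) = -0.445
Z_in = Z_0·(Z_L + jZ_0·tanβl)/(Z_0 + jZ_L·tanβl)
     = 75·(179 − j42.9)/(70.8 − j79.7)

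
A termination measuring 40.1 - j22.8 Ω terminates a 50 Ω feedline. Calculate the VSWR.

VSWR ≈ 1.73

Γ = (Z_L − Z_0)/(Z_L + Z_0) = (-9.9 − j22.8)/(90.1 − j22.8)
|Γ| = 24.9/92.9 = 0.267
VSWR = (1 + |Γ|)/(1 − |Γ|) = 1.27/0.733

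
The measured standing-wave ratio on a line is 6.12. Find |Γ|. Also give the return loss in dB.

|Γ| ≈ 0.719; return loss ≈ 2.86 dB

|Γ| = (S − 1)/(S + 1) = (6.12 − 1)/(6.12 + 1) = 5.12/7.12
RL = −20·log₁₀|Γ| = −20·log₁₀(0.719)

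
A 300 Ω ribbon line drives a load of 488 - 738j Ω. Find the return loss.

Γ = (188 − j738)/(788 − j738), |Γ| = 0.705
RL = −20·log₁₀|Γ| = −20·log₁₀(0.705)

RL ≈ 3.03 dB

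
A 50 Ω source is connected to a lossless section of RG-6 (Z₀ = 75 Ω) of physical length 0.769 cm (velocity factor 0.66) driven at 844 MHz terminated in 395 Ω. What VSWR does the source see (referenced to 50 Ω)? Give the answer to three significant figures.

λ = v/f = 0.66·c / 844 MHz = 0.235 m
βl = 2π·l/λ = 2π × 0.0328 = 11.8°
tan(βl) = 0.209
Z_in = Z_0·(Z_L + jZ_0·tanβl)/(Z_0 + jZ_L·tanβl) = 186 − j190 Ω
Γ_s = (Z_in − Z_s)/(Z_in + Z_s) = (136 − j190)/(236 − j190), |Γ_s| = 0.771
VSWR = (1 + |Γ_s|)/(1 − |Γ_s|)

VSWR ≈ 7.72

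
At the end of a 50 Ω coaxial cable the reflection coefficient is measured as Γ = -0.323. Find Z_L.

Z_L = Z_0·(1 + Γ)/(1 − Γ) = 50·(0.677)/(1.32)

Z_L ≈ 25.6 Ω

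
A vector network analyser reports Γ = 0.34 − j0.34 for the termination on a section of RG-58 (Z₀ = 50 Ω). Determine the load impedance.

Z_L ≈ 69.7 − j61.7 Ω

Z_L = Z_0·(1 + Γ)/(1 − Γ) = 50·(1.34 − j0.34)/(0.66 + j0.34)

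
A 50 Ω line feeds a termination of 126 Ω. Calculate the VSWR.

Γ = (126 − 50)/(126 + 50) = 0.432
VSWR = (1 + 0.432)/(1 − 0.432)

VSWR ≈ 2.52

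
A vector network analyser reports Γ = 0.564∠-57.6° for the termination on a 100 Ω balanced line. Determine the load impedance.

Z_L = Z_0·(1 + Γ)/(1 − Γ) = 100·(1.3 − j0.476)/(0.698 + j0.476)

Z_L ≈ 95.5 − j133 Ω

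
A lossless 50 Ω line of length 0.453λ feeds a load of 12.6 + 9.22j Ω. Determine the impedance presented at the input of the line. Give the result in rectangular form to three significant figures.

Z_in ≈ 12.3 − j4.78 Ω

βl = 2π × 0.453 = 163°
tan(βl) = tan(163°) = -0.304
Z_in = Z_0·(Z_L + jZ_0·tanβl)/(Z_0 + jZ_L·tanβl)
     = 50·(12.6 − j5.99)/(52.8 − j3.83)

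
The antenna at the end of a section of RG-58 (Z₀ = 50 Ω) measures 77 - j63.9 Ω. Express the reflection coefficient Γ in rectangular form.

Γ = (Z_L − Z_0)/(Z_L + Z_0) = (27 − j63.9)/(127 − j63.9)

Γ ≈ 0.372 − j0.316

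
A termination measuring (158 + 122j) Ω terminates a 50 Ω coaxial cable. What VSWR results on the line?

VSWR ≈ 5.17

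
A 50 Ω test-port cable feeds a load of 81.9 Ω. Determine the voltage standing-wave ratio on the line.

VSWR ≈ 1.64

Γ = (81.9 − 50)/(81.9 + 50) = 0.242
VSWR = (1 + 0.242)/(1 − 0.242)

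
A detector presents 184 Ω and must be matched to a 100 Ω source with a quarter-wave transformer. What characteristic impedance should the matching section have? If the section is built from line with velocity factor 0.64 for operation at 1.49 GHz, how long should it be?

Z_qwt = √(Z_0·R_L) = √(100 × 184) = √18400
λ = 0.64·c/f = 0.129 m, so l = λ/4 = 0.0322 m

Z_qwt ≈ 136 Ω; length ≈ 3.22 cm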